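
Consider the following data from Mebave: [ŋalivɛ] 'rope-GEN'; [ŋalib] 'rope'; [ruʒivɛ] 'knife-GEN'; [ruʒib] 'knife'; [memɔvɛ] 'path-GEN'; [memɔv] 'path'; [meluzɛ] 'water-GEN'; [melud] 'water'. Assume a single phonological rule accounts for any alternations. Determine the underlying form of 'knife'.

The root 'knife' surfaces as [ruʒivɛ] and [ruʒib], with a stem-final [v] ~ [b] alternation.
The stem 'path' ([memɔvɛ], [memɔv]) shows [v] unchanged in both environments, so [v] cannot be basic with [b] derived in isolation.
The alternation reflects intervocalic spirantization: voiced stops become fricatives between vowels. /b/ is underlying.

/ruʒib/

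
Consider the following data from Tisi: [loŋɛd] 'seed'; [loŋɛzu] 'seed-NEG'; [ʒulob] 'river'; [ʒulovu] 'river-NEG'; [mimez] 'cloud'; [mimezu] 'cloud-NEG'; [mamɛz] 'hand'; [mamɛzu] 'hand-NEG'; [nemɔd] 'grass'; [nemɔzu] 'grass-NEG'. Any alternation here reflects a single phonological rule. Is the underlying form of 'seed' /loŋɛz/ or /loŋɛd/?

The stem for 'seed' ends in [d] in [loŋɛd] but [z] in [loŋɛzu].
If /z/ were underlying and a rule turned it into [d] in isolation, 'cloud' would also alternate; but it has [z] in both [mimez] and [mimezu].
The alternation reflects intervocalic spirantization: voiced stops become fricatives between vowels. /d/ is underlying.

/loŋɛd/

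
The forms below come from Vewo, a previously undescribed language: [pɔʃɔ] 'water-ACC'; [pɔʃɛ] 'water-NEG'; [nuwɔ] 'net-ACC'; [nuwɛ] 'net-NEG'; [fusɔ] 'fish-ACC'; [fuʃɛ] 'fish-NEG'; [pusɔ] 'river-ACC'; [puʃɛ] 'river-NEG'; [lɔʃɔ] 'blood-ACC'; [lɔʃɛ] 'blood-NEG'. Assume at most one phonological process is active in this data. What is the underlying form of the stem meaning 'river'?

/pus/

'river' shows [s] ~ [ʃ] at the end of the stem ([pusɔ] vs [puʃɛ]).
Compare 'water', with invariant [ʃ] in [pɔʃɔ] and [pɔʃɛ]: an analysis with underlying /ʃ/ and a rule producing [s] before the ACC suffix would wrongly predict alternation here too.
The underlying segment must be /s/; /s/ becomes palato-alveolar [ʃ] before a front vowel, yielding [ʃ] there.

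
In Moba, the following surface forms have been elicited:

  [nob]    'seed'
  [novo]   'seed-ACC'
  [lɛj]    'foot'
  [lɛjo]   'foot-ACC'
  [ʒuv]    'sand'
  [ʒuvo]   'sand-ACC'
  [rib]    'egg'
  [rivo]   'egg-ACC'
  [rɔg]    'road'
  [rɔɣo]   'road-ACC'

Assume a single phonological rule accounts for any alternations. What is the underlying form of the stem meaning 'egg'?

The root 'egg' surfaces as [rib] and [rivo], with a stem-final [b] ~ [v] alternation.
Compare 'sand', with invariant [v] in [ʒuv] and [ʒuvo]: an analysis with underlying /v/ and a rule producing [b] in isolation would wrongly predict alternation here too.
Therefore /b/ is basic and [v] is derived by intervocalic spirantization (voiced stops become fricatives between vowels).
Hence 'egg' is /rib/ underlyingly.

/rib/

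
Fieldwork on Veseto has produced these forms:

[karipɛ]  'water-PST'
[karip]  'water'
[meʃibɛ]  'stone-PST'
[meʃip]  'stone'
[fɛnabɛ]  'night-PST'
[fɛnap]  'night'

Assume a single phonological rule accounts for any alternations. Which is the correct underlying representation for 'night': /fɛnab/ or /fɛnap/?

The root 'night' surfaces as [fɛnabɛ] and [fɛnap], with a stem-final [b] ~ [p] alternation.
The stem 'water' ([karipɛ], [karip]) shows [p] unchanged in both environments, so [p] cannot be basic with [b] derived before the PST suffix.
The underlying segment must be /b/; voiced obstruents become voiceless word-finally, yielding [p] there.

/fɛnab/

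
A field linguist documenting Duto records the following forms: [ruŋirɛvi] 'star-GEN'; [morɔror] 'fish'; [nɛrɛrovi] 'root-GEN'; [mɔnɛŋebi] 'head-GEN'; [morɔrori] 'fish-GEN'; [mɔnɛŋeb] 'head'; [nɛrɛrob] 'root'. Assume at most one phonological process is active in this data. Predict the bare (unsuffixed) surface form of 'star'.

[ruŋirɛb]

In [nɛrɛrob] and [nɛrɛrovi] the final segment of 'root' alternates: [b] ~ [v].
Compare 'head', with invariant [b] in [mɔnɛŋeb] and [mɔnɛŋebi]: an analysis with underlying /b/ and a rule producing [v] before the GEN suffix would wrongly predict alternation here too.
So /v/ is underlying, and a rule of word-final hardening — voiced fricatives become stops word-finally — gives [b].
From [ruŋirɛvi] the stem 'star' is /ruŋirɛv/; word-finally this yields [ruŋirɛb].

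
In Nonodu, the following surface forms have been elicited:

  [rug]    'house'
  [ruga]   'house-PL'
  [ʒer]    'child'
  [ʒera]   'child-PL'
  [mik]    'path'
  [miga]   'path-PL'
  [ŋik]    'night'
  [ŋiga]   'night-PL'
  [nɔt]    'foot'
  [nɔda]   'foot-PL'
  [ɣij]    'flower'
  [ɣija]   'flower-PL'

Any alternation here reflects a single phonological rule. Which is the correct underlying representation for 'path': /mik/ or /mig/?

/mik/

In [mik] and [miga] the final segment of 'path' alternates: [k] ~ [g].
But 'house' keeps [g] in both environments ([rug], [ruga]), so there is no rule changing /g/ to [k] in isolation.
The underlying segment must be /k/; voiceless stops become voiced between vowels, yielding [g] there.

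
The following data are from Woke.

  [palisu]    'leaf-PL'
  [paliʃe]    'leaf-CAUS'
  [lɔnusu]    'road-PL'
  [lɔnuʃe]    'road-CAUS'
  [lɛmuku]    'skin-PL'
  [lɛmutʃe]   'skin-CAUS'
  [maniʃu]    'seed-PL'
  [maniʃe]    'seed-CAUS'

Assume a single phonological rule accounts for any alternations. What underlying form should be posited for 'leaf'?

In [palisu] and [paliʃe] the final segment of 'leaf' alternates: [s] ~ [ʃ].
Compare 'seed', with invariant [ʃ] in [maniʃu] and [maniʃe]: an analysis with underlying /ʃ/ and a rule producing [s] before the PL suffix would wrongly predict alternation here too.
Therefore /s/ is basic and [ʃ] is derived by palatalization before a front vowel (/k/ and /s/ become palato-alveolar [tʃ] and [ʃ] before a front vowel).

/palis/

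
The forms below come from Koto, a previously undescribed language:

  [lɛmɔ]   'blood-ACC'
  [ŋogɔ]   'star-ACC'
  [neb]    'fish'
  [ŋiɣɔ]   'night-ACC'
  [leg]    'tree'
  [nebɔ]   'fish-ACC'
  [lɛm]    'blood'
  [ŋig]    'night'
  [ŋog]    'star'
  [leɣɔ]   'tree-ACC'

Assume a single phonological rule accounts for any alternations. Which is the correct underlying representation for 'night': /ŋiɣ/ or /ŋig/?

'night' shows [ɣ] ~ [g] at the end of the stem ([ŋiɣɔ] vs [ŋig]).
But 'star' keeps [g] in both environments ([ŋogɔ], [ŋog]), so there is no rule changing /g/ to [ɣ] before the ACC suffix.
The alternation reflects word-final hardening: voiced fricatives become stops word-finally. /ɣ/ is underlying.

/ŋiɣ/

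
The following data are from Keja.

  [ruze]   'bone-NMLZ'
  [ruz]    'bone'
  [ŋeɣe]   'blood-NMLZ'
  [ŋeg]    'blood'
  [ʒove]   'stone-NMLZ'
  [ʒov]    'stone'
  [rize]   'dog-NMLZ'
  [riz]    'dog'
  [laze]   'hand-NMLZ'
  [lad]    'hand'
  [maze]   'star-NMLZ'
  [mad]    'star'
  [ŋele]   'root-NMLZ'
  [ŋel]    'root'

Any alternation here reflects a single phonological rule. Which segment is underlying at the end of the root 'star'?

The stem for 'star' ends in [z] in [maze] but [d] in [mad].
Compare 'bone', with invariant [z] in [ruze] and [ruz]: an analysis with underlying /z/ and a rule producing [d] in isolation would wrongly predict alternation here too.
So /d/ is underlying, and a rule of intervocalic spirantization — voiced stops become fricatives between vowels — gives [z].

/d/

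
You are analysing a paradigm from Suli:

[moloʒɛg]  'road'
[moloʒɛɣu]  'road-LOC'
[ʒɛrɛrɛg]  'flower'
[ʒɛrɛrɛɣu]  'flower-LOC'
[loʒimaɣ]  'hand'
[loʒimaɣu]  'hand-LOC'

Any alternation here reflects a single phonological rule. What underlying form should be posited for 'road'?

In [moloʒɛg] and [moloʒɛɣu] the final segment of 'road' alternates: [g] ~ [ɣ].
Compare 'hand', with invariant [ɣ] in [loʒimaɣ] and [loʒimaɣu]: an analysis with underlying /ɣ/ and a rule producing [g] in isolation would wrongly predict alternation here too.
Therefore /g/ is basic and [ɣ] is derived by intervocalic spirantization (voiced stops become fricatives between vowels).
So 'road' = /moloʒɛg/.

/moloʒɛg/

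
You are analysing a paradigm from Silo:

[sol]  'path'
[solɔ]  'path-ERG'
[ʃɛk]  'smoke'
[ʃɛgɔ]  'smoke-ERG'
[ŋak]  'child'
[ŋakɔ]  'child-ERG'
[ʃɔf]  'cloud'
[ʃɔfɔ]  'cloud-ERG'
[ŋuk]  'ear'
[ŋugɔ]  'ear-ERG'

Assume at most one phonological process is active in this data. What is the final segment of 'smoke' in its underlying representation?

/g/

The stem for 'smoke' ends in [k] in [ʃɛk] but [g] in [ʃɛgɔ].
If /k/ were underlying and a rule turned it into [g] before the ERG suffix, 'child' would also alternate; but it has [k] in both [ŋak] and [ŋakɔ].
The alternation reflects word-final obstruent devoicing: voiced obstruents become voiceless word-finally. /g/ is underlying.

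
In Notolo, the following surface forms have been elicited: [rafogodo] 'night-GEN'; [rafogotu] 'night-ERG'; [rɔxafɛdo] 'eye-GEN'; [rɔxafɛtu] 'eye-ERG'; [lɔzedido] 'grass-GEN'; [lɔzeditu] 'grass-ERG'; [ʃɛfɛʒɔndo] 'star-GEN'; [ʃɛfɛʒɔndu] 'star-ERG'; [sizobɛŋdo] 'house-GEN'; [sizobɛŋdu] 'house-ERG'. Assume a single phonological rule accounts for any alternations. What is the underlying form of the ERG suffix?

The ERG morpheme has two allomorphs, [-du] and [-tu].
The GEN suffix, which begins with [d], is invariant after every stem; so [d] is not altered by any rule here.
So the underlying form is /-tu/, and voiceless stops become voiced after a nasal.

/-tu/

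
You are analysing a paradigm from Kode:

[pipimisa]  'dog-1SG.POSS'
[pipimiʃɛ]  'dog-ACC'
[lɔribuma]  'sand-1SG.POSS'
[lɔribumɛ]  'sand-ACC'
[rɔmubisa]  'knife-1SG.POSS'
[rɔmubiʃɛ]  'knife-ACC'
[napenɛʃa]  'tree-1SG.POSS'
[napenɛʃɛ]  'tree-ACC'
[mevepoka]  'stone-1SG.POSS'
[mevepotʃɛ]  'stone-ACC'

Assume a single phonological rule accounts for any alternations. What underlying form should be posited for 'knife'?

/rɔmubis/

In [rɔmubisa] and [rɔmubiʃɛ] the final segment of 'knife' alternates: [s] ~ [ʃ].
If /ʃ/ were underlying and a rule turned it into [s] before the 1SG.POSS suffix, 'tree' would also alternate; but it has [ʃ] in both [napenɛʃa] and [napenɛʃɛ].
The underlying segment must be /s/; /k/ and /s/ become palato-alveolar [tʃ] and [ʃ] before a front vowel, yielding [ʃ] there.
Hence 'knife' is /rɔmubis/ underlyingly.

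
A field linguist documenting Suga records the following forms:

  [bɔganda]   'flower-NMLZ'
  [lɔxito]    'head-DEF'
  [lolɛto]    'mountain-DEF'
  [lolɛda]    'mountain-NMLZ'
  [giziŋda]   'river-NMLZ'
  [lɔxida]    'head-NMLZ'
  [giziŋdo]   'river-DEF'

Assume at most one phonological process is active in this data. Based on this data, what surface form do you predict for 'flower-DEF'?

[bɔgando]

The DEF morpheme has two allomorphs, [-do] and [-to].
By contrast the NMLZ suffix keeps its initial [d] throughout — that segment must be underlying.
The DEF suffix is therefore /-to/ underlyingly, with post-nasal voicing: voiceless stops become voiced after a nasal.
After 'flower', which ends in a nasal, the suffix surfaces as [-do], giving [bɔgando].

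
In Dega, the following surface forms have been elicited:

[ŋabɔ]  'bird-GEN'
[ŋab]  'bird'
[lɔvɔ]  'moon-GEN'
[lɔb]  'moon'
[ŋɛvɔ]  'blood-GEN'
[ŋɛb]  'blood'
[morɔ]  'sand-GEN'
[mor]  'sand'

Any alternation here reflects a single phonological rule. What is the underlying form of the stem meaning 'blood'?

'blood' shows [v] ~ [b] at the end of the stem ([ŋɛvɔ] vs [ŋɛb]).
But 'bird' keeps [b] in both environments ([ŋabɔ], [ŋab]), so there is no rule changing /b/ to [v] before the GEN suffix.
So /v/ is underlying, and a rule of word-final hardening — voiced fricatives become stops word-finally — gives [b].

/ŋɛv/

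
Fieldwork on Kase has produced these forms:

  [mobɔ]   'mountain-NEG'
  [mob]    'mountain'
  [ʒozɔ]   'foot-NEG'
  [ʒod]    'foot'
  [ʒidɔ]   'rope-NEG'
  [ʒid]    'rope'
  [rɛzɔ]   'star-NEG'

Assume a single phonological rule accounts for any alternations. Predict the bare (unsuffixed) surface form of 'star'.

[rɛd]

The stem for 'foot' ends in [z] in [ʒozɔ] but [d] in [ʒod].
But 'rope' keeps [d] in both environments ([ʒidɔ], [ʒid]), so there is no rule changing /d/ to [z] before the NEG suffix.
Therefore /z/ is basic and [d] is derived by word-final hardening (voiced fricatives become stops word-finally).
From [rɛzɔ] the stem 'star' is /rɛz/; word-finally this yields [rɛd].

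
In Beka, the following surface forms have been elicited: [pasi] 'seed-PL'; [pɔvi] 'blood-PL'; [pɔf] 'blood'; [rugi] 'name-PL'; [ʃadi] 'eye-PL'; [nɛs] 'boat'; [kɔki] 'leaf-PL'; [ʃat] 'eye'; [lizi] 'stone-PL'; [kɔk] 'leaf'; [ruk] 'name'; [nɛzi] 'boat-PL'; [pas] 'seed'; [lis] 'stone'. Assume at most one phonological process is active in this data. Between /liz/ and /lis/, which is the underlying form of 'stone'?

/liz/

The stem for 'stone' ends in [s] in [lis] but [z] in [lizi].
But 'seed' keeps [s] in both environments ([pas], [pasi]), so there is no rule changing /s/ to [z] before the PL suffix.
So /z/ is underlying, and a rule of word-final obstruent devoicing — voiced obstruents become voiceless word-finally — gives [s].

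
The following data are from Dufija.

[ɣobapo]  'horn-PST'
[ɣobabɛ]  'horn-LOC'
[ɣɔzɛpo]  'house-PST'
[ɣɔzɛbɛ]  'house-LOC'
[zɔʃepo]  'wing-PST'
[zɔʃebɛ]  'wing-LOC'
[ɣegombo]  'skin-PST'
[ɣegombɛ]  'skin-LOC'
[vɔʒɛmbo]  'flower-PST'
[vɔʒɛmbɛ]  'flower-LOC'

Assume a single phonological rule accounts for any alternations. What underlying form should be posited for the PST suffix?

The PST morpheme has two allomorphs, [-bo] and [-po].
By contrast the LOC suffix keeps its initial [b] throughout — that segment must be underlying.
So the underlying form is /-po/, and voiceless stops become voiced after a nasal.

/-po/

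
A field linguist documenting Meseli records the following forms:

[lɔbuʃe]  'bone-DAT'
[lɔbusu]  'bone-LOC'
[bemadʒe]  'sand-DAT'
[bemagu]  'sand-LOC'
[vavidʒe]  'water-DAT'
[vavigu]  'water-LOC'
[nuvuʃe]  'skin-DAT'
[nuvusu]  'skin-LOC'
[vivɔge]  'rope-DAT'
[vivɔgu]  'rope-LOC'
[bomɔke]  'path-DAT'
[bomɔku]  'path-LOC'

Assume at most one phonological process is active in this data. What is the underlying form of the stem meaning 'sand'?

'sand' shows [dʒ] ~ [g] at the end of the stem ([bemadʒe] vs [bemagu]).
The stem 'rope' ([vivɔge], [vivɔgu]) shows [g] unchanged in both environments, so [g] cannot be basic with [dʒ] derived before the DAT suffix.
Therefore /dʒ/ is basic and [g] is derived by depalatalization (palato-alveolar /dʒ/ and /ʃ/ become [g] and [s] when no front vowel follows).
The underlying form of 'sand' is therefore /bemadʒ/.

/bemadʒ/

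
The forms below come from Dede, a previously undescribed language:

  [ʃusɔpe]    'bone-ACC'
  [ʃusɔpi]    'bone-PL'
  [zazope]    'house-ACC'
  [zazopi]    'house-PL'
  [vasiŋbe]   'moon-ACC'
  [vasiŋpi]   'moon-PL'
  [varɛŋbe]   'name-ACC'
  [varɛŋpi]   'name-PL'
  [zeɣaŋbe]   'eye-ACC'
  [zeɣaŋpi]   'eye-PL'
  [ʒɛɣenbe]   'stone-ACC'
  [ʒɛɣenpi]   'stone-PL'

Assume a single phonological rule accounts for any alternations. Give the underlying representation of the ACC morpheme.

The ACC morpheme has two allomorphs, [-be] and [-pe].
The PL suffix, which begins with [p], is invariant after every stem; so [p] is not altered by any rule here.
So the underlying form is /-be/, and voiced stops become voiceless after a vowel.

/-be/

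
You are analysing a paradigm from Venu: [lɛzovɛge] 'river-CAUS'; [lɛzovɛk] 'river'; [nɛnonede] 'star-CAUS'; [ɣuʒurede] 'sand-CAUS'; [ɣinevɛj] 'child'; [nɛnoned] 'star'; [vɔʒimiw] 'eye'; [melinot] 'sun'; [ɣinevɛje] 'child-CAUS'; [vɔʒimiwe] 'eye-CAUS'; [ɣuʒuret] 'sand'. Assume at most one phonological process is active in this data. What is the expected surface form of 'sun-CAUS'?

'sand' shows [d] ~ [t] at the end of the stem ([ɣuʒurede] vs [ɣuʒuret]).
But 'star' keeps [d] in both environments ([nɛnonede], [nɛnoned]), so there is no rule changing /d/ to [t] in isolation.
Therefore /t/ is basic and [d] is derived by intervocalic voicing (voiceless stops become voiced between vowels).
The one attested form of 'sun', [melinot], shows underlying /melinot/. Applying the same rule between vowels gives [melinode].

[melinode]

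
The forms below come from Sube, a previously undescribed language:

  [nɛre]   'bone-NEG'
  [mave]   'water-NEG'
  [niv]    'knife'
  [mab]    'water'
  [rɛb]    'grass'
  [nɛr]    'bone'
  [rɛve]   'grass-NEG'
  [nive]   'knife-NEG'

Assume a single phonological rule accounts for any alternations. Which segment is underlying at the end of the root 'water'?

'water' shows [v] ~ [b] at the end of the stem ([mave] vs [mab]).
If /v/ were underlying and a rule turned it into [b] in isolation, 'knife' would also alternate; but it has [v] in both [nive] and [niv].
The underlying segment must be /b/; voiced stops become fricatives between vowels, yielding [v] there.

/b/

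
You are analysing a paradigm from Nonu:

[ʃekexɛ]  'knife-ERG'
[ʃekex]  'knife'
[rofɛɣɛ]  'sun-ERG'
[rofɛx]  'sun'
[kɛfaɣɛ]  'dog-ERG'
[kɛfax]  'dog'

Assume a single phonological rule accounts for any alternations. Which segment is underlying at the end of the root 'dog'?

The root 'dog' surfaces as [kɛfaɣɛ] and [kɛfax], with a stem-final [ɣ] ~ [x] alternation.
If /x/ were underlying and a rule turned it into [ɣ] before the ERG suffix, 'knife' would also alternate; but it has [x] in both [ʃekexɛ] and [ʃekex].
The underlying segment must be /ɣ/; voiced obstruents become voiceless word-finally, yielding [x] there.

/ɣ/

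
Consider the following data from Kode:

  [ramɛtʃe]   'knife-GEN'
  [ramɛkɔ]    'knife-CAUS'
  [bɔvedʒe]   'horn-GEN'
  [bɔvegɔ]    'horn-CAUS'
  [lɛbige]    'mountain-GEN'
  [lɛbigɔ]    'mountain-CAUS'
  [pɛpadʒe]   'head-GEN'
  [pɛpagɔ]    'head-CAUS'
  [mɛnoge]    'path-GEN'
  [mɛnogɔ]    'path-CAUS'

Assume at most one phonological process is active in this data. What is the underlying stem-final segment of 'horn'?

/dʒ/

'horn' shows [dʒ] ~ [g] at the end of the stem ([bɔvedʒe] vs [bɔvegɔ]).
But 'path' keeps [g] in both environments ([mɛnoge], [mɛnogɔ]), so there is no rule changing /g/ to [dʒ] before the GEN suffix.
Therefore /dʒ/ is basic and [g] is derived by depalatalization (palato-alveolar /tʃ/ and /dʒ/ become [k] and [g] when no front vowel follows).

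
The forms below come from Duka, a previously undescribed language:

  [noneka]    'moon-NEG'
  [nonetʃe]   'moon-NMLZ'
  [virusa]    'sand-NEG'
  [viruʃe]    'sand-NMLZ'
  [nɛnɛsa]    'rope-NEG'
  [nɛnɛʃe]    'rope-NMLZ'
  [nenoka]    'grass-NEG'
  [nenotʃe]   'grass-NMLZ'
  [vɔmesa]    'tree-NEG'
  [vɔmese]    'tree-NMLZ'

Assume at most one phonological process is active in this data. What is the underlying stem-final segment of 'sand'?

The stem for 'sand' ends in [s] in [virusa] but [ʃ] in [viruʃe].
Compare 'tree', with invariant [s] in [vɔmesa] and [vɔmese]: an analysis with underlying /s/ and a rule producing [ʃ] before the NMLZ suffix would wrongly predict alternation here too.
The alternation reflects depalatalization: palato-alveolar /tʃ/ and /ʃ/ become [k] and [s] when no front vowel follows. /ʃ/ is underlying.

/ʃ/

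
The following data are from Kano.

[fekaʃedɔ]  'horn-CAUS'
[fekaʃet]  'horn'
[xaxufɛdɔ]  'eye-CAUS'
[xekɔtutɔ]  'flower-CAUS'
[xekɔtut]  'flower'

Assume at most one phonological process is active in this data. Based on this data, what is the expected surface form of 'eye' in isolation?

[xaxufɛt]

'horn' shows [d] ~ [t] at the end of the stem ([fekaʃedɔ] vs [fekaʃet]).
But 'flower' keeps [t] in both environments ([xekɔtutɔ], [xekɔtut]), so there is no rule changing /t/ to [d] before the CAUS suffix.
The underlying segment must be /d/; voiced obstruents become voiceless word-finally, yielding [t] there.
From [xaxufɛdɔ] the stem 'eye' is /xaxufɛd/; word-finally this yields [xaxufɛt].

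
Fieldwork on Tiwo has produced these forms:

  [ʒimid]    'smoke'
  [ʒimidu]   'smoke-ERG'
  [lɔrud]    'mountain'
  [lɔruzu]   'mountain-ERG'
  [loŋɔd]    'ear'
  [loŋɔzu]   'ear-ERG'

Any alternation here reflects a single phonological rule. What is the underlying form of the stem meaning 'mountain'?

The stem for 'mountain' ends in [d] in [lɔrud] but [z] in [lɔruzu].
If /d/ were underlying and a rule turned it into [z] before the ERG suffix, 'smoke' would also alternate; but it has [d] in both [ʒimid] and [ʒimidu].
The alternation reflects word-final hardening: voiced fricatives become stops word-finally. /z/ is underlying.
Hence 'mountain' is /lɔruz/ underlyingly.

/lɔruz/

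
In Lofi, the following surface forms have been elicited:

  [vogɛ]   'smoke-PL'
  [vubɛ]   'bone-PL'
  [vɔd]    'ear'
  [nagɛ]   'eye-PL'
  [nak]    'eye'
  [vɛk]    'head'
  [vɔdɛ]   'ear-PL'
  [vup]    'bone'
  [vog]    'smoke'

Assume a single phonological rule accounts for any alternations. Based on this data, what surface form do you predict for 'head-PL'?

[vɛgɛ]

In [nagɛ] and [nak] the final segment of 'eye' alternates: [g] ~ [k].
Compare 'smoke', with invariant [g] in [vogɛ] and [vog]: an analysis with underlying /g/ and a rule producing [k] in isolation would wrongly predict alternation here too.
The underlying segment must be /k/; voiceless stops become voiced between vowels, yielding [g] there.
The one attested form of 'head', [vɛk], shows underlying /vɛk/. Applying the same rule between vowels gives [vɛgɛ].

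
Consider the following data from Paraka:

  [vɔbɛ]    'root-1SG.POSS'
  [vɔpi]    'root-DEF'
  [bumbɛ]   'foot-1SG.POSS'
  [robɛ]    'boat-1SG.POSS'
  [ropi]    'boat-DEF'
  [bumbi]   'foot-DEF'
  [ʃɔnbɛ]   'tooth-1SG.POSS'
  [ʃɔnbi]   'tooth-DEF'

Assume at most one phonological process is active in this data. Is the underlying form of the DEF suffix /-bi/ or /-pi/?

The DEF morpheme has two allomorphs, [-bi] and [-pi].
By contrast the 1SG.POSS suffix keeps its initial [b] throughout — that segment must be underlying.
So the underlying form is /-pi/, and voiceless stops become voiced after a nasal.

/-pi/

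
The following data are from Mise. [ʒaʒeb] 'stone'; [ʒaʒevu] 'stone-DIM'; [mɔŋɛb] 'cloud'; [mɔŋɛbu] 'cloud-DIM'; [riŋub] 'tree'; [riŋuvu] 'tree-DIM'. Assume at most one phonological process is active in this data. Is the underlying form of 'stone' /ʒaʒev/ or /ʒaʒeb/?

/ʒaʒev/

In [ʒaʒeb] and [ʒaʒevu] the final segment of 'stone' alternates: [b] ~ [v].
If /b/ were underlying and a rule turned it into [v] before the DIM suffix, 'cloud' would also alternate; but it has [b] in both [mɔŋɛb] and [mɔŋɛbu].
Therefore /v/ is basic and [b] is derived by word-final hardening (voiced fricatives become stops word-finally).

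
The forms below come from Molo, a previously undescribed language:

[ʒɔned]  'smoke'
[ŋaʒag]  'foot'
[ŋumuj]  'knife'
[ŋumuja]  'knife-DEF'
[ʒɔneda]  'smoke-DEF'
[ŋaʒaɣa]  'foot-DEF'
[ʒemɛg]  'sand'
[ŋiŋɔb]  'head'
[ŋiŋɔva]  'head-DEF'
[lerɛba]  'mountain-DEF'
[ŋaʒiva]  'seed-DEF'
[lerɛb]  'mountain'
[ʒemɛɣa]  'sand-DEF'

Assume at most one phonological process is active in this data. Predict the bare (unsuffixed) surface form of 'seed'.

[ŋaʒib]

The stem for 'head' ends in [b] in [ŋiŋɔb] but [v] in [ŋiŋɔva].
But 'mountain' keeps [b] in both environments ([lerɛb], [lerɛba]), so there is no rule changing /b/ to [v] before the DEF suffix.
So /v/ is underlying, and a rule of word-final hardening — voiced fricatives become stops word-finally — gives [b].
The one attested form of 'seed', [ŋaʒiva], shows underlying /ŋaʒiv/. Applying the same rule word-finally gives [ŋaʒib].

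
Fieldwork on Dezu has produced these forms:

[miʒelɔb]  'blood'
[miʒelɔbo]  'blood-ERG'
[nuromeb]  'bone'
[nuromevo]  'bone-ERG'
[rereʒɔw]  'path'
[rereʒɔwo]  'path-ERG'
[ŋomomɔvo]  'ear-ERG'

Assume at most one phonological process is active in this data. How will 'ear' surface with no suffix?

The root 'bone' surfaces as [nuromeb] and [nuromevo], with a stem-final [b] ~ [v] alternation.
But 'blood' keeps [b] in both environments ([miʒelɔb], [miʒelɔbo]), so there is no rule changing /b/ to [v] before the ERG suffix.
So /v/ is underlying, and a rule of word-final hardening — voiced fricatives become stops word-finally — gives [b].
From [ŋomomɔvo] the stem 'ear' is /ŋomomɔv/; word-finally this yields [ŋomomɔb].

[ŋomomɔb]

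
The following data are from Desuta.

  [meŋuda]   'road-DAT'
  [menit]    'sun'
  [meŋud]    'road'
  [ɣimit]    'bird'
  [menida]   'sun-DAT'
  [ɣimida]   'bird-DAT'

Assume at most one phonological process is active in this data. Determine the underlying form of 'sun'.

/menit/

In [menida] and [menit] the final segment of 'sun' alternates: [d] ~ [t].
But 'road' keeps [d] in both environments ([meŋuda], [meŋud]), so there is no rule changing /d/ to [t] in isolation.
The underlying segment must be /t/; voiceless stops become voiced between vowels, yielding [d] there.
The underlying form of 'sun' is therefore /menit/.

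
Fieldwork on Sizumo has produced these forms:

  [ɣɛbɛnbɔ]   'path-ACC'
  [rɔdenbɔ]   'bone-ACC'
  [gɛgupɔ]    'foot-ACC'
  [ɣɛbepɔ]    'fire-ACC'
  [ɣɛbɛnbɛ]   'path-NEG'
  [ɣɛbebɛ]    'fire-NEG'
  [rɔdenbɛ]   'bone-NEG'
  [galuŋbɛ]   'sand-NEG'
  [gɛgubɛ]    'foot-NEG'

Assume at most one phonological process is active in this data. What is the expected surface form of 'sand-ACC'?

[galuŋbɔ]

The ACC morpheme has two allomorphs, [-bɔ] and [-pɔ].
The NEG suffix, which begins with [b], is invariant after every stem; so [b] is not altered by any rule here.
So the underlying form is /-pɔ/, and voiceless stops become voiced after a nasal.
After 'sand', which ends in a nasal, the suffix surfaces as [-bɔ], giving [galuŋbɔ].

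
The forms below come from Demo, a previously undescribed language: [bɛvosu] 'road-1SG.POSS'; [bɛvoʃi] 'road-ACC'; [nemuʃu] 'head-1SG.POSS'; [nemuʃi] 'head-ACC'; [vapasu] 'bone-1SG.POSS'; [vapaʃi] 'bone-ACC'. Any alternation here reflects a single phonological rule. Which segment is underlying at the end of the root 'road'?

/s/

'road' shows [s] ~ [ʃ] at the end of the stem ([bɛvosu] vs [bɛvoʃi]).
But 'head' keeps [ʃ] in both environments ([nemuʃu], [nemuʃi]), so there is no rule changing /ʃ/ to [s] before the 1SG.POSS suffix.
The underlying segment must be /s/; /s/ becomes palato-alveolar [ʃ] before a front vowel, yielding [ʃ] there.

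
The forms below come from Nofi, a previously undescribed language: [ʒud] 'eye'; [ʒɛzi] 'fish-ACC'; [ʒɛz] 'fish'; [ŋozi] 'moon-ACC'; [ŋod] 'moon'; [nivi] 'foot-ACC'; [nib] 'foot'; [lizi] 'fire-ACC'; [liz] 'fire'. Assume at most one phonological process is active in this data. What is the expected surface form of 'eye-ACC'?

'moon' shows [z] ~ [d] at the end of the stem ([ŋozi] vs [ŋod]).
If /z/ were underlying and a rule turned it into [d] in isolation, 'fire' would also alternate; but it has [z] in both [lizi] and [liz].
The alternation reflects intervocalic spirantization: voiced stops become fricatives between vowels. /d/ is underlying.
From [ʒud] the stem 'eye' is /ʒud/; between vowels this yields [ʒuzi].

[ʒuzi]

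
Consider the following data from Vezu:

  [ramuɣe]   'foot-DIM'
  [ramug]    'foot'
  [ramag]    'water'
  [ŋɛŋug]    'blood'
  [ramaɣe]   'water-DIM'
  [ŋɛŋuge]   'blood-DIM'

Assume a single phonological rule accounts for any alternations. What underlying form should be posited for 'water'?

In [ramag] and [ramaɣe] the final segment of 'water' alternates: [g] ~ [ɣ].
But 'blood' keeps [g] in both environments ([ŋɛŋug], [ŋɛŋuge]), so there is no rule changing /g/ to [ɣ] before the DIM suffix.
So /ɣ/ is underlying, and a rule of word-final hardening — voiced fricatives become stops word-finally — gives [g].
So 'water' = /ramaɣ/.

/ramaɣ/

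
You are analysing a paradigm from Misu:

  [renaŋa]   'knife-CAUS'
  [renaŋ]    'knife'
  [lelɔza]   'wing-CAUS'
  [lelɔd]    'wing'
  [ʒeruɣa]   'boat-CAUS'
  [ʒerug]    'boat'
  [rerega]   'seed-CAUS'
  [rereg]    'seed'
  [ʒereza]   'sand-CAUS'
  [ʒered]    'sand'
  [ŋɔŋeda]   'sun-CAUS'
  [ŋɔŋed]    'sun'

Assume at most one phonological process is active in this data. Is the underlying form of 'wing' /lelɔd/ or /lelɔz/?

In [lelɔza] and [lelɔd] the final segment of 'wing' alternates: [z] ~ [d].
If /d/ were underlying and a rule turned it into [z] before the CAUS suffix, 'sun' would also alternate; but it has [d] in both [ŋɔŋeda] and [ŋɔŋed].
The underlying segment must be /z/; voiced fricatives become stops word-finally, yielding [d] there.

/lelɔz/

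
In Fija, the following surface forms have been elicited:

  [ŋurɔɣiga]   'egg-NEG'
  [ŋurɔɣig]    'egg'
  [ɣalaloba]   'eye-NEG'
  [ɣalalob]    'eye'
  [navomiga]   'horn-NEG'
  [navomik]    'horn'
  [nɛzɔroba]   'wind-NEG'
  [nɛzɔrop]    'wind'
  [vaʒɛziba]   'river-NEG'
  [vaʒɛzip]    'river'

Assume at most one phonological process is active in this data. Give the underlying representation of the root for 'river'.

In [vaʒɛziba] and [vaʒɛzip] the final segment of 'river' alternates: [b] ~ [p].
Compare 'eye', with invariant [b] in [ɣalaloba] and [ɣalalob]: an analysis with underlying /b/ and a rule producing [p] in isolation would wrongly predict alternation here too.
Therefore /p/ is basic and [b] is derived by intervocalic voicing (voiceless stops become voiced between vowels).

/vaʒɛzip/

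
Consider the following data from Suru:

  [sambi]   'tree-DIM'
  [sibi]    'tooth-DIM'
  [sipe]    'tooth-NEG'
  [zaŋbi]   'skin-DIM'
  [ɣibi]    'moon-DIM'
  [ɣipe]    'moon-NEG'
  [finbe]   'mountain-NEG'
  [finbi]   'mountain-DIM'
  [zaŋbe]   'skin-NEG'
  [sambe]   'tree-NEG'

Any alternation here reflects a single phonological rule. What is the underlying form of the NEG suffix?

/-pe/

The NEG suffix surfaces as [-be] and [-pe], depending on the final segment of the stem.
By contrast the DIM suffix keeps its initial [b] throughout — that segment must be underlying.
So the underlying form is /-pe/, and voiceless stops become voiced after a nasal.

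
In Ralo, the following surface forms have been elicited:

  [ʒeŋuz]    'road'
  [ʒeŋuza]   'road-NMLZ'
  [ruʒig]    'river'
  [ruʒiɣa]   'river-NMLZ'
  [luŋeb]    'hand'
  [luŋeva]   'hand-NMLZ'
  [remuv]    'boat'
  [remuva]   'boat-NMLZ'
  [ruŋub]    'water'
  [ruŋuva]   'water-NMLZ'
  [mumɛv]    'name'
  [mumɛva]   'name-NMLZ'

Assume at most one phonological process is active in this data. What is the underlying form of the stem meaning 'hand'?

/luŋeb/

In [luŋeb] and [luŋeva] the final segment of 'hand' alternates: [b] ~ [v].
But 'boat' keeps [v] in both environments ([remuv], [remuva]), so there is no rule changing /v/ to [b] in isolation.
So /b/ is underlying, and a rule of intervocalic spirantization — voiced stops become fricatives between vowels — gives [v].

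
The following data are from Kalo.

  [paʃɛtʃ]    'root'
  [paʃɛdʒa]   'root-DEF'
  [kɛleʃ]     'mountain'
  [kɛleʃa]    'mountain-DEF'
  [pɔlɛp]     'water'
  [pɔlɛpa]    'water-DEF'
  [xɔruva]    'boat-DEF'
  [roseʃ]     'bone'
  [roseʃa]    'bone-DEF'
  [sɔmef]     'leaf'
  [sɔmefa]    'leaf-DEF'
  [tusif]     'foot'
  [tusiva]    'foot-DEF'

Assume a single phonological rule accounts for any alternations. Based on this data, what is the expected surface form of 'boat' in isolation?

[xɔruf]

The root 'foot' surfaces as [tusif] and [tusiva], with a stem-final [f] ~ [v] alternation.
If /f/ were underlying and a rule turned it into [v] before the DEF suffix, 'leaf' would also alternate; but it has [f] in both [sɔmef] and [sɔmefa].
Therefore /v/ is basic and [f] is derived by word-final obstruent devoicing (voiced obstruents become voiceless word-finally).
From [xɔruva] the stem 'boat' is /xɔruv/; word-finally this yields [xɔruf].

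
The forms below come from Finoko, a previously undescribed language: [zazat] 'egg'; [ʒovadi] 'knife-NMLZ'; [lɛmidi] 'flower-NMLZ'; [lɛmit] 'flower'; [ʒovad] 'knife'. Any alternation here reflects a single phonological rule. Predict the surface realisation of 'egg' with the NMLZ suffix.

The stem for 'flower' ends in [t] in [lɛmit] but [d] in [lɛmidi].
The stem 'knife' ([ʒovad], [ʒovadi]) shows [d] unchanged in both environments, so [d] cannot be basic with [t] derived in isolation.
So /t/ is underlying, and a rule of intervocalic voicing — voiceless stops become voiced between vowels — gives [d].
From [zazat] the stem 'egg' is /zazat/; between vowels this yields [zazadi].

[zazadi]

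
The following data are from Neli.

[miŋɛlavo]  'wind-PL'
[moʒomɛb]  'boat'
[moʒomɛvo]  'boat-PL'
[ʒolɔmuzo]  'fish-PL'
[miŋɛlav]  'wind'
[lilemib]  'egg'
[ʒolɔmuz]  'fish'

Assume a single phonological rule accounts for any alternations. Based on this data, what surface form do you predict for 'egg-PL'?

'boat' shows [b] ~ [v] at the end of the stem ([moʒomɛb] vs [moʒomɛvo]).
The stem 'wind' ([miŋɛlav], [miŋɛlavo]) shows [v] unchanged in both environments, so [v] cannot be basic with [b] derived in isolation.
The underlying segment must be /b/; voiced stops become fricatives between vowels, yielding [v] there.
From [lilemib] the stem 'egg' is /lilemib/; between vowels this yields [lilemivo].

[lilemivo]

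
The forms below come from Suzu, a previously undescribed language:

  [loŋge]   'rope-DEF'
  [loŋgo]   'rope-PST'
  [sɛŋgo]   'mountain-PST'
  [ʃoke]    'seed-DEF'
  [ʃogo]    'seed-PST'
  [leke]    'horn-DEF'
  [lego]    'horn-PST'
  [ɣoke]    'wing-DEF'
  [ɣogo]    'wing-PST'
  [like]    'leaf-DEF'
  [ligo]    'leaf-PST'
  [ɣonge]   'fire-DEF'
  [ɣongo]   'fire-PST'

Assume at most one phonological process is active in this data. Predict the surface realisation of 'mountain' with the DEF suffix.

The DEF suffix surfaces as [-ge] and [-ke], depending on the final segment of the stem.
By contrast the PST suffix keeps its initial [g] throughout — that segment must be underlying.
The DEF suffix is therefore /-ke/ underlyingly, with post-nasal voicing: voiceless stops become voiced after a nasal.
After 'mountain', which ends in a nasal, the suffix surfaces as [-ge], giving [sɛŋge].

[sɛŋge]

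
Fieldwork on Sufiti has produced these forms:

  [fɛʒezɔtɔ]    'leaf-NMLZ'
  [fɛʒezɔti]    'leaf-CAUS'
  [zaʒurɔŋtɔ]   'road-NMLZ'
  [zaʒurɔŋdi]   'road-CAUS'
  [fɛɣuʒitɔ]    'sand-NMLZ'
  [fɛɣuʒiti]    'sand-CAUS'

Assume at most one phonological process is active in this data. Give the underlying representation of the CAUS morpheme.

/-di/

The CAUS suffix surfaces as [-di] and [-ti], depending on the final segment of the stem.
By contrast the NMLZ suffix keeps its initial [t] throughout — that segment must be underlying.
The CAUS suffix is therefore /-di/ underlyingly, with post-vocalic devoicing: voiced stops become voiceless after a vowel.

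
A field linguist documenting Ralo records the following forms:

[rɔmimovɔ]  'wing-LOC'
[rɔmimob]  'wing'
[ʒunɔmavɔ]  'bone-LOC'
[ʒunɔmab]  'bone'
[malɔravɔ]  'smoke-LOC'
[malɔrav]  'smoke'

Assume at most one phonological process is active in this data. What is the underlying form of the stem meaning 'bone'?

The root 'bone' surfaces as [ʒunɔmavɔ] and [ʒunɔmab], with a stem-final [v] ~ [b] alternation.
Compare 'smoke', with invariant [v] in [malɔravɔ] and [malɔrav]: an analysis with underlying /v/ and a rule producing [b] in isolation would wrongly predict alternation here too.
Therefore /b/ is basic and [v] is derived by intervocalic spirantization (voiced stops become fricatives between vowels).
The underlying form of 'bone' is therefore /ʒunɔmab/.

/ʒunɔmab/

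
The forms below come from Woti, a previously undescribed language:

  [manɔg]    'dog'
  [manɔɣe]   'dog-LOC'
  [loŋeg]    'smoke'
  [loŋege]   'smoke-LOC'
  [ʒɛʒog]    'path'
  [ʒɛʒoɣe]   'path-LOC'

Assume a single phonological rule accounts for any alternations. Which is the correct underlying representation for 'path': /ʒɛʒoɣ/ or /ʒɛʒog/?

/ʒɛʒoɣ/

'path' shows [g] ~ [ɣ] at the end of the stem ([ʒɛʒog] vs [ʒɛʒoɣe]).
Compare 'smoke', with invariant [g] in [loŋeg] and [loŋege]: an analysis with underlying /g/ and a rule producing [ɣ] before the LOC suffix would wrongly predict alternation here too.
The underlying segment must be /ɣ/; voiced fricatives become stops word-finally, yielding [g] there.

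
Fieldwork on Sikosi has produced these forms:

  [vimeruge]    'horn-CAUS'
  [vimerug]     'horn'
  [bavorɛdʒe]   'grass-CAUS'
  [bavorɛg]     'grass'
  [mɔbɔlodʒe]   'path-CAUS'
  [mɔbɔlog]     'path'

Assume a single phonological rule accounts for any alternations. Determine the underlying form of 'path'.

The stem for 'path' ends in [dʒ] in [mɔbɔlodʒe] but [g] in [mɔbɔlog].
Compare 'horn', with invariant [g] in [vimeruge] and [vimerug]: an analysis with underlying /g/ and a rule producing [dʒ] before the CAUS suffix would wrongly predict alternation here too.
So /dʒ/ is underlying, and a rule of depalatalization — palato-alveolar /dʒ/ becomes [g] when no front vowel follows — gives [g].

/mɔbɔlodʒ/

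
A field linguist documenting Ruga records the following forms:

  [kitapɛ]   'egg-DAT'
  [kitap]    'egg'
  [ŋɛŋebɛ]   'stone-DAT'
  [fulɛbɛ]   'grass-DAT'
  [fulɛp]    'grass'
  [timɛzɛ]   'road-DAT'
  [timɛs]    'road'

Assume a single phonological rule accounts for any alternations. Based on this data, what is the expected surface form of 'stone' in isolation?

[ŋɛŋep]

The root 'grass' surfaces as [fulɛbɛ] and [fulɛp], with a stem-final [b] ~ [p] alternation.
The stem 'egg' ([kitapɛ], [kitap]) shows [p] unchanged in both environments, so [p] cannot be basic with [b] derived before the DAT suffix.
The underlying segment must be /b/; voiced obstruents become voiceless word-finally, yielding [p] there.
The one attested form of 'stone', [ŋɛŋebɛ], shows underlying /ŋɛŋeb/. Applying the same rule word-finally gives [ŋɛŋep].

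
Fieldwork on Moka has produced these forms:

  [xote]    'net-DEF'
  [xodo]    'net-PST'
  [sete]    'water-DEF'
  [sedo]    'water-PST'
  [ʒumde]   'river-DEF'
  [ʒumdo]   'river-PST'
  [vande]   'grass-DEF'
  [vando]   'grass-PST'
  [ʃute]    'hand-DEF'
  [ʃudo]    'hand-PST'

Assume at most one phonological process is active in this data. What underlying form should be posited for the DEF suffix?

The DEF suffix surfaces as [-de] and [-te], depending on the final segment of the stem.
By contrast the PST suffix keeps its initial [d] throughout — that segment must be underlying.
So the underlying form is /-te/, and voiceless stops become voiced after a nasal.

/-te/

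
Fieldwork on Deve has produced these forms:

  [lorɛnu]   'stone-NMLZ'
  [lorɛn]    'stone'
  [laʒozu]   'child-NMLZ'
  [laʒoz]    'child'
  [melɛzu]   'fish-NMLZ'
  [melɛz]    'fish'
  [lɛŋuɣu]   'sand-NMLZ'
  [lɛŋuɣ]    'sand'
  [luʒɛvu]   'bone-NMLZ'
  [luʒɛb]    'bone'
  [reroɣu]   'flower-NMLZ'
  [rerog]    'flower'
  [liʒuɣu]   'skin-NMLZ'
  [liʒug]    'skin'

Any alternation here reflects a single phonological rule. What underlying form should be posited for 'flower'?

'flower' shows [ɣ] ~ [g] at the end of the stem ([reroɣu] vs [rerog]).
If /ɣ/ were underlying and a rule turned it into [g] in isolation, 'sand' would also alternate; but it has [ɣ] in both [lɛŋuɣu] and [lɛŋuɣ].
Therefore /g/ is basic and [ɣ] is derived by intervocalic spirantization (voiced stops become fricatives between vowels).
The underlying form of 'flower' is therefore /rerog/.

/rerog/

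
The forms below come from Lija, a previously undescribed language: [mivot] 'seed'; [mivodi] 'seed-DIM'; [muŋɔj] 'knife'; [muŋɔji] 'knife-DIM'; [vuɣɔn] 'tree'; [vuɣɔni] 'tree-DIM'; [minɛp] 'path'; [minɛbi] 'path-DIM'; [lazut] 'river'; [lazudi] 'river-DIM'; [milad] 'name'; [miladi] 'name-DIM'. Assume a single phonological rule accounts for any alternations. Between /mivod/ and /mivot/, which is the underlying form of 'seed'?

/mivot/

The root 'seed' surfaces as [mivot] and [mivodi], with a stem-final [t] ~ [d] alternation.
Compare 'name', with invariant [d] in [milad] and [miladi]: an analysis with underlying /d/ and a rule producing [t] in isolation would wrongly predict alternation here too.
Therefore /t/ is basic and [d] is derived by intervocalic voicing (voiceless stops become voiced between vowels).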